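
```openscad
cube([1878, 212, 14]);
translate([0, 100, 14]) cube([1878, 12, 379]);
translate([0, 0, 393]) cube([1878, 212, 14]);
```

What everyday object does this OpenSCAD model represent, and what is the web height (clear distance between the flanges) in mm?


An I-beam. The web height is 379 mm.

Two wide flanges with a thin centred web — an I-beam. Overall 407 mm minus two 14 mm flanges gives a web of 407 − 2·14 = 379 mm.


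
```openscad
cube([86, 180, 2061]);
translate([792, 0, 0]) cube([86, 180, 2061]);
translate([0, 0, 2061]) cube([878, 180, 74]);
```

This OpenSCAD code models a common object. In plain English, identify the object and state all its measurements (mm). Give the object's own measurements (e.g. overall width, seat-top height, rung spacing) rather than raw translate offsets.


A door frame. The clear opening is 706 mm wide and 2061 mm high. Two 86 mm wide jambs, 180 mm deep, stand either side of the opening from the floor to the top of the opening. A 74 mm thick head sits across the top of both jambs, spanning the full outside width of the frame.


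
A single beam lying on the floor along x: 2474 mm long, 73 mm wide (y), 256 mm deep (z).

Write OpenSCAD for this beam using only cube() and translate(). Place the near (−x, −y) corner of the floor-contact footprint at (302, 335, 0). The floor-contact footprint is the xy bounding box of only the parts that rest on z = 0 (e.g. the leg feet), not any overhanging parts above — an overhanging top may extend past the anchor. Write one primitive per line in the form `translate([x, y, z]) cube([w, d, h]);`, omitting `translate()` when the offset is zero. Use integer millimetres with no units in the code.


translate([302, 335, 0]) cube([2474, 73, 256]);


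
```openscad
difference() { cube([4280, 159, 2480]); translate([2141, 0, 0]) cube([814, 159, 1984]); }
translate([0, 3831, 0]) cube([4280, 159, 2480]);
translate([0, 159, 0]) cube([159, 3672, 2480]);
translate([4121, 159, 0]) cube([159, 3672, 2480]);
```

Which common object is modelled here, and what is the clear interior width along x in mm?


A single room. The interior width is 3962 mm.

Four walls enclosing a rectangle with a door in the front wall — a room. Outside width 4280 minus two 159 mm walls gives 3962 mm.


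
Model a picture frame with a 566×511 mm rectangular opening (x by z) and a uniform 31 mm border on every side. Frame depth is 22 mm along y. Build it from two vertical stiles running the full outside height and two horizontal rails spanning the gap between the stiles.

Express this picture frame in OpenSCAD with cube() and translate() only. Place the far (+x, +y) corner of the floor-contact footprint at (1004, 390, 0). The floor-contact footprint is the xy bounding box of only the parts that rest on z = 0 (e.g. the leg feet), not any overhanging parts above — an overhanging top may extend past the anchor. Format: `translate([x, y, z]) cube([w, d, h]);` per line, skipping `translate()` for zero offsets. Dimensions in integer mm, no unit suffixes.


translate([376, 368, 0]) cube([31, 22, 573]);
translate([973, 368, 0]) cube([31, 22, 573]);
translate([407, 368, 0]) cube([566, 22, 31]);
translate([407, 368, 542]) cube([566, 22, 31]);


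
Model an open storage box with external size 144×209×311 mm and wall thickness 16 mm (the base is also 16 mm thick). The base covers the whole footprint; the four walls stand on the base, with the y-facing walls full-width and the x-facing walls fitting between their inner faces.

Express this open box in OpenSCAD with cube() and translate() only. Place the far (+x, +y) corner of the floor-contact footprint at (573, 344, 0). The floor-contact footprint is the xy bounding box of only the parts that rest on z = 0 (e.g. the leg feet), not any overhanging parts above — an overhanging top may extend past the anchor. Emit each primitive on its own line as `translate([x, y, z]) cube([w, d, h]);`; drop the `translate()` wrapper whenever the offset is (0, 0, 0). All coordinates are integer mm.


translate([429, 135, 0]) cube([144, 209, 16]);
translate([429, 135, 16]) cube([144, 16, 295]);
translate([429, 328, 16]) cube([144, 16, 295]);
translate([429, 151, 16]) cube([16, 177, 295]);
translate([557, 151, 16]) cube([16, 177, 295]);


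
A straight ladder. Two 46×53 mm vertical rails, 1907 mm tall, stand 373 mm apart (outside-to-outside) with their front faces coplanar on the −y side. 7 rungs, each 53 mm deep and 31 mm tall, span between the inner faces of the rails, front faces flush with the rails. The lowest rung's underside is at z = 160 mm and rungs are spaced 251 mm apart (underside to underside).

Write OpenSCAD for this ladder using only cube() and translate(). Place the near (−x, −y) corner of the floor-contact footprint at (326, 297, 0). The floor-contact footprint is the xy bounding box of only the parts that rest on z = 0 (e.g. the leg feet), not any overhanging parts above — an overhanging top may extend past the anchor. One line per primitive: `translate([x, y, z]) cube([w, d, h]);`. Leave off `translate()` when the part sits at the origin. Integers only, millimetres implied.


translate([326, 297, 0]) cube([46, 53, 1907]);
translate([653, 297, 0]) cube([46, 53, 1907]);
translate([372, 297, 160]) cube([281, 53, 31]);
translate([372, 297, 411]) cube([281, 53, 31]);
translate([372, 297, 662]) cube([281, 53, 31]);
translate([372, 297, 913]) cube([281, 53, 31]);
translate([372, 297, 1164]) cube([281, 53, 31]);
translate([372, 297, 1415]) cube([281, 53, 31]);
translate([372, 297, 1666]) cube([281, 53, 31]);


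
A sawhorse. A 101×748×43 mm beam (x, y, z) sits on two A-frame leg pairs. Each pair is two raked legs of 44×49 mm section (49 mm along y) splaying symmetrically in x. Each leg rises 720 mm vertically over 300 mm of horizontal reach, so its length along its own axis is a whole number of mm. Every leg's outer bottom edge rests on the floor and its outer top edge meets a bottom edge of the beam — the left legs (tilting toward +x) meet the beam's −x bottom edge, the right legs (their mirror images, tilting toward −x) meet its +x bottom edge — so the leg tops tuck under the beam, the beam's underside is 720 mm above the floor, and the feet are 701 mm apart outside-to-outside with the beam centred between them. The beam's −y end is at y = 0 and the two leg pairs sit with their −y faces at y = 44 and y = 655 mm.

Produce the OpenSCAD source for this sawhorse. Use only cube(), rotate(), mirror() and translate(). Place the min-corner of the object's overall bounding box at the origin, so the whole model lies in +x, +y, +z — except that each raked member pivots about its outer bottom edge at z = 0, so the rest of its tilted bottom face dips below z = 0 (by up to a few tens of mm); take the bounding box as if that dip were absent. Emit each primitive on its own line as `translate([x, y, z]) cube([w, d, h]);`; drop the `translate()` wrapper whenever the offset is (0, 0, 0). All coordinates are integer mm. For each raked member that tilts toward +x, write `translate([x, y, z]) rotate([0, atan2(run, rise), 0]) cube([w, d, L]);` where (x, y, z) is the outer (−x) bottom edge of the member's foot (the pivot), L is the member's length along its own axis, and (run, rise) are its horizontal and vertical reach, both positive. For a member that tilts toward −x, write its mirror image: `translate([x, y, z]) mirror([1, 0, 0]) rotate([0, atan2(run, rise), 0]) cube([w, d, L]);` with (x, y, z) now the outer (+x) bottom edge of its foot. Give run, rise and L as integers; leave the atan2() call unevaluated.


// leg length = √(300² + 720²) = 780
// right-leg outer foot x = 2·300 + 101 = 701
// beam min-corner = (300, 0, 720)
translate([300, 0, 720]) cube([101, 748, 43]);
translate([0, 44, 0]) rotate([0, atan2(300, 720), 0]) cube([44, 49, 780]);
translate([701, 44, 0]) mirror([1, 0, 0]) rotate([0, atan2(300, 720), 0]) cube([44, 49, 780]);
translate([0, 655, 0]) rotate([0, atan2(300, 720), 0]) cube([44, 49, 780]);
translate([701, 655, 0]) mirror([1, 0, 0]) rotate([0, atan2(300, 720), 0]) cube([44, 49, 780]);


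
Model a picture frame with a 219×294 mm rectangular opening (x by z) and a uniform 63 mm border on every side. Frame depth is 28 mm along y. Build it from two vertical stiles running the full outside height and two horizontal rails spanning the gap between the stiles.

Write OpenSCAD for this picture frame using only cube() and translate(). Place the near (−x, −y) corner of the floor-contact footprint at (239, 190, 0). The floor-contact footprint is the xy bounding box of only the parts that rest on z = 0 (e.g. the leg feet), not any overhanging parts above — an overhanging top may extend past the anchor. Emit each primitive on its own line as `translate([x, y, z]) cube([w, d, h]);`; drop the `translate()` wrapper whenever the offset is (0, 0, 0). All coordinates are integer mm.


translate([239, 190, 0]) cube([63, 28, 420]);
translate([521, 190, 0]) cube([63, 28, 420]);
translate([302, 190, 0]) cube([219, 28, 63]);
translate([302, 190, 357]) cube([219, 28, 63]);


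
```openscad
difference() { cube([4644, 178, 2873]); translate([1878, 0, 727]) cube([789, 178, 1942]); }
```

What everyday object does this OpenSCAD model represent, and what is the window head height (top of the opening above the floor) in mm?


A wall with a window opening. The window head height is 2669 mm.

A wall with a rectangular opening subtracted — a window. Sill at z = 727, opening 1942 mm tall, so the head is at 727 + 1942 = 2669 mm.


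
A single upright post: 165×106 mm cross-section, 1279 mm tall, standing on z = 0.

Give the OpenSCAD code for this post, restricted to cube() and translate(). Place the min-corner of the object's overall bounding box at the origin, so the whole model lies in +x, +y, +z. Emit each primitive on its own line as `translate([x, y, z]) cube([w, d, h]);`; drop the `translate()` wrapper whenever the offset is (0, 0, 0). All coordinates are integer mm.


cube([165, 106, 1279]);


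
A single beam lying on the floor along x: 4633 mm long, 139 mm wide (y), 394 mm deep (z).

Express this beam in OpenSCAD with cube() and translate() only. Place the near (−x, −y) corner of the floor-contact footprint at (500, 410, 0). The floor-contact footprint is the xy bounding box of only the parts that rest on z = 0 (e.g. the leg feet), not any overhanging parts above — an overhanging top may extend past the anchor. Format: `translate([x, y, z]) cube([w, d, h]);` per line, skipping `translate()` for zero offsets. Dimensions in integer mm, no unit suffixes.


translate([500, 410, 0]) cube([4633, 139, 394]);


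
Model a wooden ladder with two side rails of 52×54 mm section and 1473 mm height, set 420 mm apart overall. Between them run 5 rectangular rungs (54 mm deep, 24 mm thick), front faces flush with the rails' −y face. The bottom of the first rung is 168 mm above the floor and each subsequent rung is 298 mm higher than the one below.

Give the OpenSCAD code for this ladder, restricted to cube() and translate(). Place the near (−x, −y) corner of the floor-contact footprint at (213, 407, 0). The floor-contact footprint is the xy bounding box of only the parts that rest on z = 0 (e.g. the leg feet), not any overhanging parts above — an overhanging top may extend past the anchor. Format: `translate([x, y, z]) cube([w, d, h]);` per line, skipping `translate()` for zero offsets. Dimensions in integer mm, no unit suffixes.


// rung span = 420 - 2*52 = 316
// rung[k] z = 168 + k*298
translate([213, 407, 0]) cube([52, 54, 1473]);
translate([581, 407, 0]) cube([52, 54, 1473]);
translate([265, 407, 168]) cube([316, 54, 24]);
translate([265, 407, 466]) cube([316, 54, 24]);
translate([265, 407, 764]) cube([316, 54, 24]);
translate([265, 407, 1062]) cube([316, 54, 24]);
translate([265, 407, 1360]) cube([316, 54, 24]);


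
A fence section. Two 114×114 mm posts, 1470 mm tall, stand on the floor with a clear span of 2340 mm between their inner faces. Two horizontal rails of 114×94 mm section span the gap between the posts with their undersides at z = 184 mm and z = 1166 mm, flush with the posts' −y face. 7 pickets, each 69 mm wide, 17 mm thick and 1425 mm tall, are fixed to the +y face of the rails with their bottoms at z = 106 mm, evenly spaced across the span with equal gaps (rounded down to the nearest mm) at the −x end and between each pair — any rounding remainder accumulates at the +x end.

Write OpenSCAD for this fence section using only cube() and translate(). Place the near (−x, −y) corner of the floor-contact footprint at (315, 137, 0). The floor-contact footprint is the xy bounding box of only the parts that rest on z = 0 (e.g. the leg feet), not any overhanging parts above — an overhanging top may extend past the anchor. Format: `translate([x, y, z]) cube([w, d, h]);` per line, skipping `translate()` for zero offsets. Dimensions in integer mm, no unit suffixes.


translate([315, 137, 0]) cube([114, 114, 1470]);
translate([2769, 137, 0]) cube([114, 114, 1470]);
translate([429, 137, 184]) cube([2340, 114, 94]);
translate([429, 137, 1166]) cube([2340, 114, 94]);
translate([661, 251, 106]) cube([69, 17, 1425]);
translate([962, 251, 106]) cube([69, 17, 1425]);
translate([1263, 251, 106]) cube([69, 17, 1425]);
translate([1564, 251, 106]) cube([69, 17, 1425]);
translate([1865, 251, 106]) cube([69, 17, 1425]);
translate([2166, 251, 106]) cube([69, 17, 1425]);
translate([2467, 251, 106]) cube([69, 17, 1425]);


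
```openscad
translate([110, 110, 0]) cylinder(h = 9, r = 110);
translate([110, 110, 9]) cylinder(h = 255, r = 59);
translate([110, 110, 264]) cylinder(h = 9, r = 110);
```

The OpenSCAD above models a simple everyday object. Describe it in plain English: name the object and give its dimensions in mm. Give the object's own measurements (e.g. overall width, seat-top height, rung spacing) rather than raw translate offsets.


A spool: two coaxial disc flanges of radius 110 mm and thickness 9 mm, joined by a core cylinder of radius 59 mm and height 255 mm. The lower flange rests on z = 0 and the three cylinders share a vertical axis.


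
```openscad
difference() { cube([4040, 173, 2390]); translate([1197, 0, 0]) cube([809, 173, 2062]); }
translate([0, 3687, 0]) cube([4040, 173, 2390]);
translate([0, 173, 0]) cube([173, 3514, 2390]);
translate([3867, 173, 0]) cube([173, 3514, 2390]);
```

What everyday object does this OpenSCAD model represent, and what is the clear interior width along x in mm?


A single room. The interior width is 3694 mm.

Four walls enclosing a rectangle with a door in the front wall — a room. Outside width 4040 minus two 173 mm walls gives 3694 mm.


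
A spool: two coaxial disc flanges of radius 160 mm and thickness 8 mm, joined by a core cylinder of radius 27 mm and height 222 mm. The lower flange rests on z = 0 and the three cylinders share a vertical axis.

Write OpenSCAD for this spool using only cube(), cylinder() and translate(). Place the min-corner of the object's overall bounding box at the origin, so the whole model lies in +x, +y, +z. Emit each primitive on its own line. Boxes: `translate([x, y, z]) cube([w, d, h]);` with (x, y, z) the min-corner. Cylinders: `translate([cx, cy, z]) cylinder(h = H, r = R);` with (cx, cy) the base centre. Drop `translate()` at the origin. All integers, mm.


translate([160, 160, 0]) cylinder(h = 8, r = 160);
translate([160, 160, 8]) cylinder(h = 222, r = 27);
translate([160, 160, 230]) cylinder(h = 8, r = 160);


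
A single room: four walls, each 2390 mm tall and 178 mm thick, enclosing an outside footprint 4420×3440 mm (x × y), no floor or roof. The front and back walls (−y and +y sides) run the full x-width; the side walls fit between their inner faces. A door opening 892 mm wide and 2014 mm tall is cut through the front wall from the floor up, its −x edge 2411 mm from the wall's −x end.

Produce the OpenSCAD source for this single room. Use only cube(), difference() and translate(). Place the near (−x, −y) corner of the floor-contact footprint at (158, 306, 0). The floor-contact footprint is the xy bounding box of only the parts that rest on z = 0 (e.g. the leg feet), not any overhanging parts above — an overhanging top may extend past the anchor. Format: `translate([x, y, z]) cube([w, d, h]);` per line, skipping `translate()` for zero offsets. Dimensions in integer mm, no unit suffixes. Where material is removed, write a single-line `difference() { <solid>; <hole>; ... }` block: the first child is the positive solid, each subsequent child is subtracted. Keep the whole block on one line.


difference() { translate([158, 306, 0]) cube([4420, 178, 2390]); translate([2569, 306, 0]) cube([892, 178, 2014]); }
translate([158, 3568, 0]) cube([4420, 178, 2390]);
translate([158, 484, 0]) cube([178, 3084, 2390]);
translate([4400, 484, 0]) cube([178, 3084, 2390]);


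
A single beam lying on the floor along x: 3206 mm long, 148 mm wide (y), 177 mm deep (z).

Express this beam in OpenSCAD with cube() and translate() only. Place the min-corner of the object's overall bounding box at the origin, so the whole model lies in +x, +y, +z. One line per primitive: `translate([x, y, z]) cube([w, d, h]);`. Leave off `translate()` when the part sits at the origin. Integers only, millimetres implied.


cube([3206, 148, 177]);


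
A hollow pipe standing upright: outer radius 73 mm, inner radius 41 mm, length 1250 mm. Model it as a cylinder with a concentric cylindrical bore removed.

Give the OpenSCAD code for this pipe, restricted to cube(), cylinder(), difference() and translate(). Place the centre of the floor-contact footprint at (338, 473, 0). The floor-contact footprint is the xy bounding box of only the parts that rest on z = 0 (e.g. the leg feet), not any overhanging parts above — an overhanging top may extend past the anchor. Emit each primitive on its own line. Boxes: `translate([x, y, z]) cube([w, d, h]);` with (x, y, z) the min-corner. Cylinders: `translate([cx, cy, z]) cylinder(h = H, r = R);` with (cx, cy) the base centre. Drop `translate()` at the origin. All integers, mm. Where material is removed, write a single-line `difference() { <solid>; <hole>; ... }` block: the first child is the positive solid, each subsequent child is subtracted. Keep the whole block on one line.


difference() { translate([338, 473, 0]) cylinder(h = 1250, r = 73); translate([338, 473, 0]) cylinder(h = 1250, r = 41); }


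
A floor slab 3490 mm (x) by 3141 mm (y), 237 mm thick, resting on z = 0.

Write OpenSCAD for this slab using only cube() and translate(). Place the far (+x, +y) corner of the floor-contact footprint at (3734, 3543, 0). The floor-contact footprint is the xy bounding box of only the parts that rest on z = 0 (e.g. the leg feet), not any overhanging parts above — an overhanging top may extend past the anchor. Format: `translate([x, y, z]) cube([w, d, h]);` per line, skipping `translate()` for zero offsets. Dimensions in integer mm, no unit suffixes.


translate([244, 402, 0]) cube([3490, 3141, 237]);


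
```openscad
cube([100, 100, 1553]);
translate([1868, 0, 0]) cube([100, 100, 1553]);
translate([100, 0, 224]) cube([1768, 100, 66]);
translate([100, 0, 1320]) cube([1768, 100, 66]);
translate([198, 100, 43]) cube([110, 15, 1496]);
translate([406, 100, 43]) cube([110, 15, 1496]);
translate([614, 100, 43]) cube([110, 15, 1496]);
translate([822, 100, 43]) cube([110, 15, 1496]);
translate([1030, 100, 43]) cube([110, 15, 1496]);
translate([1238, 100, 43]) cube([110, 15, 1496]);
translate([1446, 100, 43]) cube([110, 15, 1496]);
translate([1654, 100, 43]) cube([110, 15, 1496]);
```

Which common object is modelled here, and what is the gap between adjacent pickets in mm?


A fence section. The picket gap is 98 mm.

Two posts, two rails, 8 pickets — a fence section. Span 1768 mm holds 8 pickets of 110 mm with 9 equal gaps: ⌊(1768 − 8·110) / 9⌋ = 98 mm.


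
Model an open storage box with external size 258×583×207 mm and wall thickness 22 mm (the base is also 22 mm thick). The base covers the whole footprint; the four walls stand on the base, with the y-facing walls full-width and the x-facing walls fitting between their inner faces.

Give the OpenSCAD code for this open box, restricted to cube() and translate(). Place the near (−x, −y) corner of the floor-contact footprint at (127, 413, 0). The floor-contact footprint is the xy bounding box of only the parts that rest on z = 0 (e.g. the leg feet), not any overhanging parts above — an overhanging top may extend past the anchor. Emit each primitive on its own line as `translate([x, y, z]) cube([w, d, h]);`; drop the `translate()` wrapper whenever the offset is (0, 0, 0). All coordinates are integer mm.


translate([127, 413, 0]) cube([258, 583, 22]);
translate([127, 413, 22]) cube([258, 22, 185]);
translate([127, 974, 22]) cube([258, 22, 185]);
translate([127, 435, 22]) cube([22, 539, 185]);
translate([363, 435, 22]) cube([22, 539, 185]);


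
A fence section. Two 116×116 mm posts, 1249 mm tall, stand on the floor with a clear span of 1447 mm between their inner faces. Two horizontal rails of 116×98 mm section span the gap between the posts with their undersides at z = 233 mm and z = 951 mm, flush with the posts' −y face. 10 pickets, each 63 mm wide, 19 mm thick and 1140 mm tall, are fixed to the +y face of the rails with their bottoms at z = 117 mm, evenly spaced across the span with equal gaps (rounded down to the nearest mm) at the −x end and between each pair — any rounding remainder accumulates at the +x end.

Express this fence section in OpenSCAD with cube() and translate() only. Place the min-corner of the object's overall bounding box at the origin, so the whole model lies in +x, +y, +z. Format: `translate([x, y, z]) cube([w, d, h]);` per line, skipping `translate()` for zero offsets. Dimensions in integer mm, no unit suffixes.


cube([116, 116, 1249]);
translate([1563, 0, 0]) cube([116, 116, 1249]);
translate([116, 0, 233]) cube([1447, 116, 98]);
translate([116, 0, 951]) cube([1447, 116, 98]);
translate([190, 116, 117]) cube([63, 19, 1140]);
translate([327, 116, 117]) cube([63, 19, 1140]);
translate([464, 116, 117]) cube([63, 19, 1140]);
translate([601, 116, 117]) cube([63, 19, 1140]);
translate([738, 116, 117]) cube([63, 19, 1140]);
translate([875, 116, 117]) cube([63, 19, 1140]);
translate([1012, 116, 117]) cube([63, 19, 1140]);
translate([1149, 116, 117]) cube([63, 19, 1140]);
translate([1286, 116, 117]) cube([63, 19, 1140]);
translate([1423, 116, 117]) cube([63, 19, 1140]);


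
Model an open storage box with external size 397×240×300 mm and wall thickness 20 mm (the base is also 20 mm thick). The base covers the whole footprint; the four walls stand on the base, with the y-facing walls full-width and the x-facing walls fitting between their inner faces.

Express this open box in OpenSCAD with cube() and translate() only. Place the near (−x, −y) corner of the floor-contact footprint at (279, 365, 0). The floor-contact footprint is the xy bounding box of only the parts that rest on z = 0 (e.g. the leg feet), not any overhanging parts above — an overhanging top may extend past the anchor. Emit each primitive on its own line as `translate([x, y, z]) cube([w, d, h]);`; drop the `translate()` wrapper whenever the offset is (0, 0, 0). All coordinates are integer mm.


translate([279, 365, 0]) cube([397, 240, 20]);
translate([279, 365, 20]) cube([397, 20, 280]);
translate([279, 585, 20]) cube([397, 20, 280]);
translate([279, 385, 20]) cube([20, 200, 280]);
translate([656, 385, 20]) cube([20, 200, 280]);


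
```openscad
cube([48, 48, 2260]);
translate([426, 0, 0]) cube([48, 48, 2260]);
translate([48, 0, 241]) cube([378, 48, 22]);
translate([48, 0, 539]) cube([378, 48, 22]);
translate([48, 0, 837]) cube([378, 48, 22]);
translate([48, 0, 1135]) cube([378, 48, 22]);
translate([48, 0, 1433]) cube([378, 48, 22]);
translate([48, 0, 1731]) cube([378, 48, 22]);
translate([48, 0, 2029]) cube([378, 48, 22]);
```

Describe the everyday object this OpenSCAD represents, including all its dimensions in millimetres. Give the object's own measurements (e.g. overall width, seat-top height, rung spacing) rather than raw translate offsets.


A straight ladder. Two 48×48 mm vertical rails, 2260 mm tall, stand 474 mm apart (outside-to-outside) with their front faces coplanar on the −y side. 7 rungs, each 48 mm deep and 22 mm tall, span between the inner faces of the rails, front faces flush with the rails. The lowest rung's underside is at z = 241 mm and rungs are spaced 298 mm apart (underside to underside).


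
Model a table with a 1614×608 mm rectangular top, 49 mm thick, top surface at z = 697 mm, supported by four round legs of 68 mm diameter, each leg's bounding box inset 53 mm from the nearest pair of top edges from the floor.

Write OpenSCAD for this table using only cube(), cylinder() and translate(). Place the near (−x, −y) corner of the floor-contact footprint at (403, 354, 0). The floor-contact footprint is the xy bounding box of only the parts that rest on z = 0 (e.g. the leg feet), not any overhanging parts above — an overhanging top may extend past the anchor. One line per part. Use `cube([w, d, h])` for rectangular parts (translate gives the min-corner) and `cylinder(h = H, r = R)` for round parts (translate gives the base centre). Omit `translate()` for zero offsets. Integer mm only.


translate([350, 301, 648]) cube([1614, 608, 49]);
translate([437, 388, 0]) cylinder(h = 648, r = 34);
translate([1877, 388, 0]) cylinder(h = 648, r = 34);
translate([437, 822, 0]) cylinder(h = 648, r = 34);
translate([1877, 822, 0]) cylinder(h = 648, r = 34);


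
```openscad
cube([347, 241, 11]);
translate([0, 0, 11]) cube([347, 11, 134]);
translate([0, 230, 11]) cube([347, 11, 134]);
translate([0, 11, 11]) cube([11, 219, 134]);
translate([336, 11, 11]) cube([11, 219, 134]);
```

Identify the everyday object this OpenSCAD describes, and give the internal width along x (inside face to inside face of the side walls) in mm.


An open box. The internal width is 325 mm.

A 347×241 base slab with four walls standing on it — an open box. The base is 347 mm wide and the walls are 11 mm thick, so the internal width is 347 − 2 × 11 = 325 mm.


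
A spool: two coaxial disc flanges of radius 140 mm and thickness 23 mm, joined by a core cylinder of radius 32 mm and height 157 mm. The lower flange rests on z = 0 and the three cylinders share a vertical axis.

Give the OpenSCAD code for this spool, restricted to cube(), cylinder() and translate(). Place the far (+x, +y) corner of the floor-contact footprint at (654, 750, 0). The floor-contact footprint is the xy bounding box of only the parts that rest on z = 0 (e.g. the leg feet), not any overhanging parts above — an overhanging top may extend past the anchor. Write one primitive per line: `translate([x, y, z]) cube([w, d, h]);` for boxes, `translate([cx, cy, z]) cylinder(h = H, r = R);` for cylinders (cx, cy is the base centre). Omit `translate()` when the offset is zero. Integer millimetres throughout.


translate([514, 610, 0]) cylinder(h = 23, r = 140);
translate([514, 610, 23]) cylinder(h = 157, r = 32);
translate([514, 610, 180]) cylinder(h = 23, r = 140);


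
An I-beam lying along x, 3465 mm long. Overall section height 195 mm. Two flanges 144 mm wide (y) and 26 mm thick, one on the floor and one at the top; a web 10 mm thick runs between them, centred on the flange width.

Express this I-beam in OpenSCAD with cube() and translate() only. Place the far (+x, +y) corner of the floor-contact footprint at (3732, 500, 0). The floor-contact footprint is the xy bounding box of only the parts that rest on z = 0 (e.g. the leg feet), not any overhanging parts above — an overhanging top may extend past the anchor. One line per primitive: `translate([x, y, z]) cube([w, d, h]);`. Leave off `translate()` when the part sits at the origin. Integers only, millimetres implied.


translate([267, 356, 0]) cube([3465, 144, 26]);
translate([267, 423, 26]) cube([3465, 10, 143]);
translate([267, 356, 169]) cube([3465, 144, 26]);


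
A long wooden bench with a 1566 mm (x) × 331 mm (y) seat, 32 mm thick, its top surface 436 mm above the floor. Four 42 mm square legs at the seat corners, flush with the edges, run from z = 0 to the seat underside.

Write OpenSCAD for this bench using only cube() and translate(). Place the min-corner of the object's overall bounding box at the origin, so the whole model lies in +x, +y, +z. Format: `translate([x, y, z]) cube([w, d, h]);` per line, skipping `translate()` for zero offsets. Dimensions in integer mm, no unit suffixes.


translate([0, 0, 404]) cube([1566, 331, 32]);
cube([42, 42, 404]);
translate([0, 289, 0]) cube([42, 42, 404]);
translate([1524, 0, 0]) cube([42, 42, 404]);
translate([1524, 289, 0]) cube([42, 42, 404]);


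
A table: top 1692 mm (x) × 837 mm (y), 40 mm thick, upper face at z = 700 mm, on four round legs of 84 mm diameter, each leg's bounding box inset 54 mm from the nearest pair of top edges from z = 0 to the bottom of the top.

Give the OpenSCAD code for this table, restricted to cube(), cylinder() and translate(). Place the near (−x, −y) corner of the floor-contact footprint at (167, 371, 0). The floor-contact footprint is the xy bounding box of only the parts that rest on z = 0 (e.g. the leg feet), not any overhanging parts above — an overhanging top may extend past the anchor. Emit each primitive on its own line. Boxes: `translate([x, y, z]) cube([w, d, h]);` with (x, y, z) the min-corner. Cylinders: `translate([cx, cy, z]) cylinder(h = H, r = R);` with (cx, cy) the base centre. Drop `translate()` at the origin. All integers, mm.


translate([113, 317, 660]) cube([1692, 837, 40]);
translate([209, 413, 0]) cylinder(h = 660, r = 42);
translate([1709, 413, 0]) cylinder(h = 660, r = 42);
translate([209, 1058, 0]) cylinder(h = 660, r = 42);
translate([1709, 1058, 0]) cylinder(h = 660, r = 42);


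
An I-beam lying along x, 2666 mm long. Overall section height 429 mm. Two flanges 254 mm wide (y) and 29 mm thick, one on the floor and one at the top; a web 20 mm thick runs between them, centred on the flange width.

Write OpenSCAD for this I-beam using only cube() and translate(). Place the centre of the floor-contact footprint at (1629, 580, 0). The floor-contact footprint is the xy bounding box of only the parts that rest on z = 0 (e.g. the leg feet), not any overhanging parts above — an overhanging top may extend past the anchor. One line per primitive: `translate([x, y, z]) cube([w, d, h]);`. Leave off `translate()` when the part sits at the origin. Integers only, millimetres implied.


translate([296, 453, 0]) cube([2666, 254, 29]);
translate([296, 570, 29]) cube([2666, 20, 371]);
translate([296, 453, 400]) cube([2666, 254, 29]);


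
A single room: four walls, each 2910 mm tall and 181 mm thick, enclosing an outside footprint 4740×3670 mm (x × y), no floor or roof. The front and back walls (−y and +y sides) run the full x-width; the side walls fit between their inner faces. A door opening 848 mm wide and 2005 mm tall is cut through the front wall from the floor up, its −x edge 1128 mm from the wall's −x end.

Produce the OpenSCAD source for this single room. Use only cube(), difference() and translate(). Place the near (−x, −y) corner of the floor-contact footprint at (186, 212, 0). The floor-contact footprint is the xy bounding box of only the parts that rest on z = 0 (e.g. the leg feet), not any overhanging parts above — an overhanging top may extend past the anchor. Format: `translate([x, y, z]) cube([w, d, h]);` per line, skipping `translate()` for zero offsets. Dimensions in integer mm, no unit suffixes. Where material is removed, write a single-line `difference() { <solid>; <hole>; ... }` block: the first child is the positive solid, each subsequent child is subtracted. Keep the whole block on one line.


difference() { translate([186, 212, 0]) cube([4740, 181, 2910]); translate([1314, 212, 0]) cube([848, 181, 2005]); }
translate([186, 3701, 0]) cube([4740, 181, 2910]);
translate([186, 393, 0]) cube([181, 3308, 2910]);
translate([4745, 393, 0]) cube([181, 3308, 2910]);


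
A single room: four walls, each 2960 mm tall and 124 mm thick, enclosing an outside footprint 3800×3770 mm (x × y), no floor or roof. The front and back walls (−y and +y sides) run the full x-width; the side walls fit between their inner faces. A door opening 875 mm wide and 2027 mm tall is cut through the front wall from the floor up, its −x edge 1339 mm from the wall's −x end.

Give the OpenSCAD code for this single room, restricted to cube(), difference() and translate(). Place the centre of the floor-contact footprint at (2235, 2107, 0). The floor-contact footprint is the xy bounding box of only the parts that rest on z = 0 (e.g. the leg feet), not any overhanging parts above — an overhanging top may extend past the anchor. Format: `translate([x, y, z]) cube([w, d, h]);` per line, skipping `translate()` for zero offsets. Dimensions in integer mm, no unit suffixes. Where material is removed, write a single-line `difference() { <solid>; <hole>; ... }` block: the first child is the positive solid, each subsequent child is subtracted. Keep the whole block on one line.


difference() { translate([335, 222, 0]) cube([3800, 124, 2960]); translate([1674, 222, 0]) cube([875, 124, 2027]); }
translate([335, 3868, 0]) cube([3800, 124, 2960]);
translate([335, 346, 0]) cube([124, 3522, 2960]);
translate([4011, 346, 0]) cube([124, 3522, 2960]);


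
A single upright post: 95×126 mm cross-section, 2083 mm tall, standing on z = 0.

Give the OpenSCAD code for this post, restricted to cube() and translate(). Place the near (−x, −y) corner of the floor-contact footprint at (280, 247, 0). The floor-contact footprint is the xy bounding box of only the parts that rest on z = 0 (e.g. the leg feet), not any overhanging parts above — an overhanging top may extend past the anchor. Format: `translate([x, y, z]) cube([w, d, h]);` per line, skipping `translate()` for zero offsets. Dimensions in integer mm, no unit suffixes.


translate([280, 247, 0]) cube([95, 126, 2083]);


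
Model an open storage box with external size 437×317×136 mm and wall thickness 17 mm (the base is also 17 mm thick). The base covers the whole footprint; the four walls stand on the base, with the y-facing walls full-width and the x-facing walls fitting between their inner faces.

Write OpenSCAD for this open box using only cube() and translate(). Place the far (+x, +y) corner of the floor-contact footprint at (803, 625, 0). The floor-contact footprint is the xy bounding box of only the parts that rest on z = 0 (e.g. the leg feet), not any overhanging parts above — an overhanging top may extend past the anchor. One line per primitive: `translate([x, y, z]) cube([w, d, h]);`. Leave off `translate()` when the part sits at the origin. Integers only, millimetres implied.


translate([366, 308, 0]) cube([437, 317, 17]);
translate([366, 308, 17]) cube([437, 17, 119]);
translate([366, 608, 17]) cube([437, 17, 119]);
translate([366, 325, 17]) cube([17, 283, 119]);
translate([786, 325, 17]) cube([17, 283, 119]);


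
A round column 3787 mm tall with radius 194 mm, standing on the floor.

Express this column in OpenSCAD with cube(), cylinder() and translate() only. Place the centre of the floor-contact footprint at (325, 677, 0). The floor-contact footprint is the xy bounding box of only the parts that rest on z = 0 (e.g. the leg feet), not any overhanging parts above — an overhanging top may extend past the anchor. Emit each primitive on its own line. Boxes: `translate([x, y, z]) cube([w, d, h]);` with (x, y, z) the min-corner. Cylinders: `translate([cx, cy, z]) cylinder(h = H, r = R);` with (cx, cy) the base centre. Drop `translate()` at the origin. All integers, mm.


translate([325, 677, 0]) cylinder(h = 3787, r = 194);


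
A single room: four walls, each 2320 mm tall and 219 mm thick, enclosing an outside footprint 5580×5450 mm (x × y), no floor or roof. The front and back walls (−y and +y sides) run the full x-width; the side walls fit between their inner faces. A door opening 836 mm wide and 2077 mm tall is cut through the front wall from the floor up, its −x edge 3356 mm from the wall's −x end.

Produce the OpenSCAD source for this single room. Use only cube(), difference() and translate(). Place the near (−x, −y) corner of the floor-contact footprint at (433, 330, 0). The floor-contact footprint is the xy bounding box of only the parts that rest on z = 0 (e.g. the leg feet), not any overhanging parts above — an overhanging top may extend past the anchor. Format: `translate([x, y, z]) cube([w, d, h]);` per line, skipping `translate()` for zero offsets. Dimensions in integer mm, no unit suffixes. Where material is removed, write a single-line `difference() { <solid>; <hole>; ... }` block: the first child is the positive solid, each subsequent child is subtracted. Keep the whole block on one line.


difference() { translate([433, 330, 0]) cube([5580, 219, 2320]); translate([3789, 330, 0]) cube([836, 219, 2077]); }
translate([433, 5561, 0]) cube([5580, 219, 2320]);
translate([433, 549, 0]) cube([219, 5012, 2320]);
translate([5794, 549, 0]) cube([219, 5012, 2320]);


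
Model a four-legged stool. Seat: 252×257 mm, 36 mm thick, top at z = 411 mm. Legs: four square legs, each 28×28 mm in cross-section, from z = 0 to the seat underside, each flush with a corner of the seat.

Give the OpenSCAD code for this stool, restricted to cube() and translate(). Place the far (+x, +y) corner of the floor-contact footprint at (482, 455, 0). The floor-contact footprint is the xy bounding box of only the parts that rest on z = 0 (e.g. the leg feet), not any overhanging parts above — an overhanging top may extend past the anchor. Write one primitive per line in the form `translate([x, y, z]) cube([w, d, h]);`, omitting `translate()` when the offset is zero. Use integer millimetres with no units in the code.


translate([230, 198, 375]) cube([252, 257, 36]);
translate([230, 198, 0]) cube([28, 28, 375]);
translate([454, 198, 0]) cube([28, 28, 375]);
translate([230, 427, 0]) cube([28, 28, 375]);
translate([454, 427, 0]) cube([28, 28, 375]);


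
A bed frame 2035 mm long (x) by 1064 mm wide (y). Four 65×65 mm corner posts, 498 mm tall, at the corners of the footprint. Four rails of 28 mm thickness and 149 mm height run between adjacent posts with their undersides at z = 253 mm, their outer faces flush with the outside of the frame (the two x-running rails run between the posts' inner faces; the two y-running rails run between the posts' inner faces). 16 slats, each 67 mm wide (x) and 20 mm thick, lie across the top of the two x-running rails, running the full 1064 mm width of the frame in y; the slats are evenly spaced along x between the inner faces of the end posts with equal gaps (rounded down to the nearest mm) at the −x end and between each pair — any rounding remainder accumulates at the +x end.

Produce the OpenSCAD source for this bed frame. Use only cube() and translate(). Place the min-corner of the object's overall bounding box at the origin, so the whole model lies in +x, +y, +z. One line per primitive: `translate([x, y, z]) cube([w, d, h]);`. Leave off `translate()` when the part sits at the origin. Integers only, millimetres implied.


cube([65, 65, 498]);
translate([0, 999, 0]) cube([65, 65, 498]);
translate([1970, 0, 0]) cube([65, 65, 498]);
translate([1970, 999, 0]) cube([65, 65, 498]);
translate([65, 0, 253]) cube([1905, 28, 149]);
translate([65, 1036, 253]) cube([1905, 28, 149]);
translate([0, 65, 253]) cube([28, 934, 149]);
translate([2007, 65, 253]) cube([28, 934, 149]);
translate([114, 0, 402]) cube([67, 1064, 20]);
translate([230, 0, 402]) cube([67, 1064, 20]);
translate([346, 0, 402]) cube([67, 1064, 20]);
translate([462, 0, 402]) cube([67, 1064, 20]);
translate([578, 0, 402]) cube([67, 1064, 20]);
translate([694, 0, 402]) cube([67, 1064, 20]);
translate([810, 0, 402]) cube([67, 1064, 20]);
translate([926, 0, 402]) cube([67, 1064, 20]);
translate([1042, 0, 402]) cube([67, 1064, 20]);
translate([1158, 0, 402]) cube([67, 1064, 20]);
translate([1274, 0, 402]) cube([67, 1064, 20]);
translate([1390, 0, 402]) cube([67, 1064, 20]);
translate([1506, 0, 402]) cube([67, 1064, 20]);
translate([1622, 0, 402]) cube([67, 1064, 20]);
translate([1738, 0, 402]) cube([67, 1064, 20]);
translate([1854, 0, 402]) cube([67, 1064, 20]);
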